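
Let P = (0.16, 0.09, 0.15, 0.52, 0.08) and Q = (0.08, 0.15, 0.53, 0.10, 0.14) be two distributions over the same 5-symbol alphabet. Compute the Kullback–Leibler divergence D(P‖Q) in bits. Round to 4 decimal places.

0.9928 bits

D(P‖Q) = Σ p·log₂(p/q).
  0.16·log₂(0.16/0.08) = 0.16000
  0.09·log₂(0.09/0.15) = -0.06633
  0.15·log₂(0.15/0.53) = -0.27315
  0.52·log₂(0.52/0.10) = 1.23683
  0.08·log₂(0.08/0.14) = -0.06459
D(P‖Q) = 0.9928 bits.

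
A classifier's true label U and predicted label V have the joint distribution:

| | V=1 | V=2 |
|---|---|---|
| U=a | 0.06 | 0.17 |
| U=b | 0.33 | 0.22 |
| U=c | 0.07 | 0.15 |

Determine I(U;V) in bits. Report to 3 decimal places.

Marginals: p(U) = (0.2300, 0.5500, 0.2200), p(V) = (0.4600, 0.5400).
I(U;V) = H(U) + H(V) − H(U,V).
H(U) = 1.4426, H(V) = 0.9954, H(U,V) = 2.3656.
I(U;V) = 1.4426 + 0.9954 − 2.3656 = 0.072 bits.

0.072 bits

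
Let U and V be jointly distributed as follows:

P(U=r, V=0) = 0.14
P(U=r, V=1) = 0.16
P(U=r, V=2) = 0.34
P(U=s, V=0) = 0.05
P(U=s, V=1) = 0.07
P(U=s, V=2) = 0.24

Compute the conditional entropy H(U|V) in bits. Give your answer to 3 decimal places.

Chain rule: H(U|V) = H(U,V) − H(V).
Marginals: p(U) = (0.6400, 0.3600), p(V) = (0.1900, 0.2300, 0.5800).
H(U,V) = 2.3281 bits; H(V) = 1.3987 bits.
H(U|V) = 2.3281 − 1.3987 = 0.929 bits.

0.929 bits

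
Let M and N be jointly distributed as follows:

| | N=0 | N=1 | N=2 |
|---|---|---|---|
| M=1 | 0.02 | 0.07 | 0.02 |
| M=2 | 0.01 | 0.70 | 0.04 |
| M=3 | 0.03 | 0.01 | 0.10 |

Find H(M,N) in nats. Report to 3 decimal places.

H(M,N) = −Σ p(x,y)·ln p(x,y) over all 9 cells.
  cell (1,0): −0.02·ln0.02 = 0.0782
  cell (1,1): −0.07·ln0.07 = 0.1861
  cell (1,2): −0.02·ln0.02 = 0.0782
  cell (2,0): −0.01·ln0.01 = 0.0461
  cell (2,1): −0.70·ln0.70 = 0.2497
  cell (2,2): −0.04·ln0.04 = 0.1288
  cell (3,0): −0.03·ln0.03 = 0.1052
  cell (3,1): −0.01·ln0.01 = 0.0461
  cell (3,2): −0.10·ln0.10 = 0.2303
Sum = 1.149 nats.

1.149 nats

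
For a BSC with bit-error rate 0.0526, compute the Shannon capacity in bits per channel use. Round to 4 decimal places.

0.7027 bits

Binary symmetric channel: C = 1 − h₂(ε) where h₂ is the binary entropy function.
h₂(0.0526) = −0.0526·log₂0.0526 − 0.9474·log₂0.9474 = 0.2973.
C = 1 − 0.2973 = 0.7027 bits per channel use.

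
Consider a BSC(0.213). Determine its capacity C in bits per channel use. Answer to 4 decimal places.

Binary symmetric channel: C = 1 − h₂(ε) where h₂ is the binary entropy function.
h₂(0.213) = −0.213·log₂0.213 − 0.787·log₂0.787 = 0.7472.
C = 1 − 0.7472 = 0.2528 bits per channel use.

0.2528 bits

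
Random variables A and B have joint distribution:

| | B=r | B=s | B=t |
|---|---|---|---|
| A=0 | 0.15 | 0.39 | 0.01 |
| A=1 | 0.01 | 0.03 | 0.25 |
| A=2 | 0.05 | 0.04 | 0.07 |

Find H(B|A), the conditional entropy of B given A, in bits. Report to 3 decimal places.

Chain rule: H(B|A) = H(A,B) − H(A).
Marginals: p(A) = (0.5500, 0.2900, 0.1600), p(B) = (0.2100, 0.4600, 0.3300).
H(A,B) = 2.3954 bits; H(A) = 1.4153 bits.
H(B|A) = 2.3954 − 1.4153 = 0.980 bits.

0.980 bits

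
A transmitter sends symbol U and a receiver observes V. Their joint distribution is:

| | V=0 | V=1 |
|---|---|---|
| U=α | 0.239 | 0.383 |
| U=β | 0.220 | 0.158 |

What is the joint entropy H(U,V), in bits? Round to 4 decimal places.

H(U,V) = −Σ p(x,y)·log₂ p(x,y) over all 4 cells.
  cell (α,0): −0.239·log₂0.239 = 0.49352
  cell (α,1): −0.383·log₂0.383 = 0.53030
  cell (β,0): −0.220·log₂0.220 = 0.48057
  cell (β,1): −0.158·log₂0.158 = 0.42060
Sum = 1.9250 bits.

1.9250 bits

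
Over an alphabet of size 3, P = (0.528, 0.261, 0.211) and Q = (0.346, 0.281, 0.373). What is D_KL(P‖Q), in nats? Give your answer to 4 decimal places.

D(P‖Q) = Σ p·ln(p/q).
  0.528·ln(0.528/0.346) = 0.22316
  0.261·ln(0.261/0.281) = -0.01927
  0.211·ln(0.211/0.373) = -0.12021
D(P‖Q) = 0.0837 nats.

0.0837 nats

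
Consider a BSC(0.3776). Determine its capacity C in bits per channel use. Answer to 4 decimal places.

0.0437 bits

Binary symmetric channel: C = 1 − h₂(ε) where h₂ is the binary entropy function.
h₂(0.3776) = −0.3776·log₂0.3776 − 0.6224·log₂0.6224 = 0.9563.
C = 1 − 0.9563 = 0.0437 bits per channel use.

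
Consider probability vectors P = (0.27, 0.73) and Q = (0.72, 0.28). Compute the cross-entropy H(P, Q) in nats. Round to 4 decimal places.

1.0180 nats

H(P,Q) = −Σ p·ln q.
  −0.27·ln(0.72) = 0.08870
  −0.73·ln(0.28) = 0.92926
H(P,Q) = 1.0180 nats.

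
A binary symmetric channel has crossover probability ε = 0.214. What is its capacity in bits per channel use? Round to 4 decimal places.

Binary symmetric channel: C = 1 − h₂(ε) where h₂ is the binary entropy function.
h₂(0.214) = −0.214·log₂0.214 − 0.786·log₂0.786 = 0.7491.
C = 1 − 0.7491 = 0.2509 bits per channel use.

0.2509 bits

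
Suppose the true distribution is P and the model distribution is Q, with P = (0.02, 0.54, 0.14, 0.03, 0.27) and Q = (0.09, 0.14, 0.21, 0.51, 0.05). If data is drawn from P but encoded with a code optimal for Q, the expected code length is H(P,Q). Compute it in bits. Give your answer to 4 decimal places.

H(P,Q) = −Σ p·log₂ q.
  −0.02·log₂(0.09) = 0.06948
  −0.54·log₂(0.14) = 1.53171
  −0.14·log₂(0.21) = 0.31522
  −0.03·log₂(0.51) = 0.02914
  −0.27·log₂(0.05) = 1.16692
H(P,Q) = 3.1125 bits.

3.1125 bits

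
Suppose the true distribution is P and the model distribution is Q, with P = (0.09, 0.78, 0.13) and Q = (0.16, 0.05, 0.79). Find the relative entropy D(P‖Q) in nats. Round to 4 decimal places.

D(P‖Q) = Σ p·ln(p/q).
  0.09·ln(0.09/0.16) = -0.05178
  0.78·ln(0.78/0.05) = 2.14287
  0.13·ln(0.13/0.79) = -0.23458
D(P‖Q) = 1.8565 nats.

1.8565 nats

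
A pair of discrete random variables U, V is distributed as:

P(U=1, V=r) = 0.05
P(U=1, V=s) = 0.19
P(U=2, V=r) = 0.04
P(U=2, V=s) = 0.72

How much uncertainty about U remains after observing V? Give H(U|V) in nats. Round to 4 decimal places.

Chain rule: H(U|V) = H(U,V) − H(V).
Marginals: p(U) = (0.2400, 0.7600), p(V) = (0.0900, 0.9100).
H(U,V) = 0.8306 nats; H(V) = 0.3025 nats.
H(U|V) = 0.8306 − 0.3025 = 0.5281 nats.

0.5281 nats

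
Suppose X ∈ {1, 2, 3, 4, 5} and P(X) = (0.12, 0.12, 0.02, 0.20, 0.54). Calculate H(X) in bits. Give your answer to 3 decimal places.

1.791 bits

H(X) = −Σ p·log₂ p.
  −(0.12)·log₂(0.12) = 0.3671
  −(0.12)·log₂(0.12) = 0.3671
  −(0.02)·log₂(0.02) = 0.1129
  −(0.20)·log₂(0.20) = 0.4644
  −(0.54)·log₂(0.54) = 0.4800
Sum: 0.3671 + 0.3671 + 0.1129 + 0.4644 + 0.4800 = 1.791 bits.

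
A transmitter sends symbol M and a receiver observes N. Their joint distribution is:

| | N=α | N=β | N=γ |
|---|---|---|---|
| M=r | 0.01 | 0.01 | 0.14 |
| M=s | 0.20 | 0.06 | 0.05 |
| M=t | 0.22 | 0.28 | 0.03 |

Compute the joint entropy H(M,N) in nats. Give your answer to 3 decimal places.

1.803 nats

H(M,N) = −Σ p(x,y)·ln p(x,y) over all 9 cells.
  cell (r,α): −0.01·ln0.01 = 0.0461
  cell (r,β): −0.01·ln0.01 = 0.0461
  cell (r,γ): −0.14·ln0.14 = 0.2753
  cell (s,α): −0.20·ln0.20 = 0.3219
  cell (s,β): −0.06·ln0.06 = 0.1688
  cell (s,γ): −0.05·ln0.05 = 0.1498
  cell (t,α): −0.22·ln0.22 = 0.3331
  cell (t,β): −0.28·ln0.28 = 0.3564
  cell (t,γ): −0.03·ln0.03 = 0.1052
Sum = 1.803 nats.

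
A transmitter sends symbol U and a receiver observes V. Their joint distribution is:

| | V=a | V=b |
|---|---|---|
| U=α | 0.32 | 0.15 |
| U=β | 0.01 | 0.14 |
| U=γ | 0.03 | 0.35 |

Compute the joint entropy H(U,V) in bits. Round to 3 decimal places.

H(U,V) = −Σ p(x,y)·log₂ p(x,y) over all 6 cells.
  cell (α,a): −0.32·log₂0.32 = 0.5260
  cell (α,b): −0.15·log₂0.15 = 0.4105
  cell (β,a): −0.01·log₂0.01 = 0.0664
  cell (β,b): −0.14·log₂0.14 = 0.3971
  cell (γ,a): −0.03·log₂0.03 = 0.1518
  cell (γ,b): −0.35·log₂0.35 = 0.5301
Sum = 2.082 bits.

2.082 bits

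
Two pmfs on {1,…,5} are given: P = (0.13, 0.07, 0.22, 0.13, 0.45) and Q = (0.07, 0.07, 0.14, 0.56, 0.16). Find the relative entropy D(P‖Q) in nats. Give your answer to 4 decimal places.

D(P‖Q) = Σ p·ln(p/q).
  0.13·ln(0.13/0.07) = 0.08048
  0.07·ln(0.07/0.07) = 0.00000
  0.22·ln(0.22/0.14) = 0.09944
  0.13·ln(0.13/0.56) = -0.18985
  0.45·ln(0.45/0.16) = 0.46533
D(P‖Q) = 0.4554 nats.

0.4554 nats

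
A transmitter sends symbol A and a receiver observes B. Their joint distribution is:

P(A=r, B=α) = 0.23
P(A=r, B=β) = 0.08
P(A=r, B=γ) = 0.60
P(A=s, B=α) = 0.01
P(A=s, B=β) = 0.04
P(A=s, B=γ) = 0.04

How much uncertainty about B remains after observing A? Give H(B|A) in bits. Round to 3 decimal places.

Chain rule: H(B|A) = H(A,B) − H(A).
Marginals: p(A) = (0.9100, 0.0900), p(B) = (0.2400, 0.1200, 0.6400).
H(A,B) = 1.6593 bits; H(A) = 0.4365 bits.
H(B|A) = 1.6593 − 0.4365 = 1.223 bits.

1.223 bits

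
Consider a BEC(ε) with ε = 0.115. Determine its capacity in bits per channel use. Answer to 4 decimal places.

0.8850 bits

Binary erasure channel: capacity C = 1 − ε.
C = 1 − 0.115 = 0.8850 bits per channel use.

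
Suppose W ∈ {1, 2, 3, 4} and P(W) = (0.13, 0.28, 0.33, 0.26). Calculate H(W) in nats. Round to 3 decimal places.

H(W) = −Σ p·ln p.
  −(0.13)·ln(0.13) = 0.2652
  −(0.28)·ln(0.28) = 0.3564
  −(0.33)·ln(0.33) = 0.3659
  −(0.26)·ln(0.26) = 0.3502
Sum: 0.2652 + 0.3564 + 0.3659 + 0.3502 = 1.338 nats.

1.338 nats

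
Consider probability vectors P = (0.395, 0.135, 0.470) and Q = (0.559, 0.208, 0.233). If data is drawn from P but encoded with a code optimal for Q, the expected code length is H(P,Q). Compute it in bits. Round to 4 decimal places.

H(P,Q) = −Σ p·log₂ q.
  −0.395·log₂(0.559) = 0.33144
  −0.135·log₂(0.208) = 0.30582
  −0.470·log₂(0.233) = 0.98775
H(P,Q) = 1.6250 bits.

1.6250 bits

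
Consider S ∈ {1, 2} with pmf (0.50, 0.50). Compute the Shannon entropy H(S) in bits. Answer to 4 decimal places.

H(S) = −Σ p·log₂ p.
  −(0.50)·log₂(0.50) = 0.50000
  −(0.50)·log₂(0.50) = 0.50000
Sum: 0.50000 + 0.50000 = 1.0000 bits.

1.0000 bits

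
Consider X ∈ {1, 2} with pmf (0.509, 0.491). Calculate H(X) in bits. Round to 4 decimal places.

0.9998 bits

H(X) = −Σ p·log₂ p.
  −(0.509)·log₂(0.509) = 0.49590
  −(0.491)·log₂(0.491) = 0.50387
Sum: 0.49590 + 0.50387 = 0.9998 bits.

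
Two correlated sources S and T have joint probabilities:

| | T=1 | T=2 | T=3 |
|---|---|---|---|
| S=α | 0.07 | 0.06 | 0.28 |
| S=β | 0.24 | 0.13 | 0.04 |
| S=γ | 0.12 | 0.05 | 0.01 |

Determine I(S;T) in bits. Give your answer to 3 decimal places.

0.307 bits

Marginals: p(S) = (0.4100, 0.4100, 0.1800), p(T) = (0.4300, 0.2400, 0.3300).
I(S;T) = Σ p(x,y)·log₂[p(x,y)/(p(x)p(y))].
  (α,1): 0.07·log₂(0.3971) = -0.0933
  (α,2): 0.06·log₂(0.6098) = -0.0428
  (α,3): 0.28·log₂(2.0695) = 0.2938
  (β,1): 0.24·log₂(1.3613) = 0.1068
  (β,2): 0.13·log₂(1.3211) = 0.0522
  (β,3): 0.04·log₂(0.2956) = -0.0703
  (γ,1): 0.12·log₂(1.5504) = 0.0759
  (γ,2): 0.05·log₂(1.1574) = 0.0105
  (γ,3): 0.01·log₂(0.1684) = -0.0257
Sum = 0.307 bits.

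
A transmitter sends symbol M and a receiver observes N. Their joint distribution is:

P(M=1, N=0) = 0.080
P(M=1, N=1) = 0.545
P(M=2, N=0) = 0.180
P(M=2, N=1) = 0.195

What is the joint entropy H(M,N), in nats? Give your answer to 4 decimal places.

1.1603 nats

H(M,N) = −Σ p(x,y)·ln p(x,y) over all 4 cells.
  cell (1,0): −0.080·ln0.080 = 0.20206
  cell (1,1): −0.545·ln0.545 = 0.33080
  cell (2,0): −0.180·ln0.180 = 0.30866
  cell (2,1): −0.195·ln0.195 = 0.31878
Sum = 1.1603 nats.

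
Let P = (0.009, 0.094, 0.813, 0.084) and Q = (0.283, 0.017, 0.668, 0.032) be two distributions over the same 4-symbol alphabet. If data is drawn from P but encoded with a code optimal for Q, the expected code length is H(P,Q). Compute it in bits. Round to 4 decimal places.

H(P,Q) = −Σ p·log₂ q.
  −0.009·log₂(0.283) = 0.01639
  −0.094·log₂(0.017) = 0.55256
  −0.813·log₂(0.668) = 0.47323
  −0.084·log₂(0.032) = 0.41713
H(P,Q) = 1.4593 bits.

1.4593 bits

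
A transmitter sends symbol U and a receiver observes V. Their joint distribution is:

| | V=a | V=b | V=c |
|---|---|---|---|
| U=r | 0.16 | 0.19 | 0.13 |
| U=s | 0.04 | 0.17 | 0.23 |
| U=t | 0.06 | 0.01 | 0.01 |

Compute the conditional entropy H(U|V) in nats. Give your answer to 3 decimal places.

0.817 nats

Marginals: p(U) = (0.4800, 0.4400, 0.0800), p(V) = (0.2600, 0.3700, 0.3700).
H(U|V) = Σ p(V) · H(U|V=·).
  V=a: p=0.2600, H(U|V=a) = 0.9251
  V=b: p=0.3700, H(U|V=b) = 0.7972
  V=c: p=0.3700, H(U|V=c) = 0.7606
Weighted sum = 0.817 nats.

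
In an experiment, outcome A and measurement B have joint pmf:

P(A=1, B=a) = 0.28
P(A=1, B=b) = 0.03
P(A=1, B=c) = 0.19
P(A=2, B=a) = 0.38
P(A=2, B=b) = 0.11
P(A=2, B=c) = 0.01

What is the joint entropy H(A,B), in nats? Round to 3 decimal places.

1.434 nats

H(A,B) = −Σ p(x,y)·ln p(x,y) over all 6 cells.
  cell (1,a): −0.28·ln0.28 = 0.3564
  cell (1,b): −0.03·ln0.03 = 0.1052
  cell (1,c): −0.19·ln0.19 = 0.3155
  cell (2,a): −0.38·ln0.38 = 0.3677
  cell (2,b): −0.11·ln0.11 = 0.2428
  cell (2,c): −0.01·ln0.01 = 0.0461
Sum = 1.434 nats.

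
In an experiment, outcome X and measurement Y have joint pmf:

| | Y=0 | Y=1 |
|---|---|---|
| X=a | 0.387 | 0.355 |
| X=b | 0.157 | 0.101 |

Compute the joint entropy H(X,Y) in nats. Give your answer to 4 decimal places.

H(X,Y) = −Σ p(x,y)·ln p(x,y) over all 4 cells.
  cell (a,0): −0.387·ln0.387 = 0.36739
  cell (a,1): −0.355·ln0.355 = 0.36765
  cell (b,0): −0.157·ln0.157 = 0.29069
  cell (b,1): −0.101·ln0.101 = 0.23156
Sum = 1.2573 nats.

1.2573 nats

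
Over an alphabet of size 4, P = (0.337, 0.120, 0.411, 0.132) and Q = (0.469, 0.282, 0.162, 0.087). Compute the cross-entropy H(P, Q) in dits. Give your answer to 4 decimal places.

0.6417 dits

H(P,Q) = −Σ p·log₁₀ q.
  −0.337·log₁₀(0.469) = 0.11081
  −0.120·log₁₀(0.282) = 0.06597
  −0.411·log₁₀(0.162) = 0.32489
  −0.132·log₁₀(0.087) = 0.13998
H(P,Q) = 0.6417 dits.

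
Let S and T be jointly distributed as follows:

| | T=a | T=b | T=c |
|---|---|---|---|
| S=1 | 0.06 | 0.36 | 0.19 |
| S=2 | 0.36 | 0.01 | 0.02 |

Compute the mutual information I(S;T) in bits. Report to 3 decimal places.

Marginals: p(S) = (0.6100, 0.3900), p(T) = (0.4200, 0.3700, 0.2100).
I(S;T) = Σ p(x,y)·log₂[p(x,y)/(p(x)p(y))].
  (1,a): 0.06·log₂(0.2342) = -0.1257
  (1,b): 0.36·log₂(1.5950) = 0.2425
  (1,c): 0.19·log₂(1.4832) = 0.1081
  (2,a): 0.36·log₂(2.1978) = 0.4090
  (2,b): 0.01·log₂(0.0693) = -0.0385
  (2,c): 0.02·log₂(0.2442) = -0.0407
Sum = 0.555 bits.

0.555 bits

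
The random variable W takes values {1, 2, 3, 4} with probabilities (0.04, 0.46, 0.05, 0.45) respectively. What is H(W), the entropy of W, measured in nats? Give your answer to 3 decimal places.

0.995 nats

H(W) = −Σ p·ln p.
  −(0.04)·ln(0.04) = 0.1288
  −(0.46)·ln(0.46) = 0.3572
  −(0.05)·ln(0.05) = 0.1498
  −(0.45)·ln(0.45) = 0.3593
Sum: 0.1288 + 0.3572 + 0.1498 + 0.3593 = 0.995 nats.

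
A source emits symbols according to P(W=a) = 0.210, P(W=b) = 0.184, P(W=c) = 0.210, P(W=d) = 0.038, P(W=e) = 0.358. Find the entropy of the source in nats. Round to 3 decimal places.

1.459 nats

H(W) = −Σ p·ln p.
  −(0.210)·ln(0.210) = 0.3277
  −(0.184)·ln(0.184) = 0.3115
  −(0.210)·ln(0.210) = 0.3277
  −(0.038)·ln(0.038) = 0.1243
  −(0.358)·ln(0.358) = 0.3677
Sum: 0.3277 + 0.3115 + 0.3277 + 0.1243 + 0.3677 = 1.459 nats.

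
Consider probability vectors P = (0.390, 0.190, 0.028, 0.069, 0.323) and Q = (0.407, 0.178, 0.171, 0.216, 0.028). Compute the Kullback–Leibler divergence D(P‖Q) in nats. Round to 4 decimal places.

D(P‖Q) = Σ p·ln(p/q).
  0.390·ln(0.390/0.407) = -0.01664
  0.190·ln(0.190/0.178) = 0.01240
  0.028·ln(0.028/0.171) = -0.05066
  0.069·ln(0.069/0.216) = -0.07874
  0.323·ln(0.323/0.028) = 0.78988
D(P‖Q) = 0.6562 nats.

0.6562 nats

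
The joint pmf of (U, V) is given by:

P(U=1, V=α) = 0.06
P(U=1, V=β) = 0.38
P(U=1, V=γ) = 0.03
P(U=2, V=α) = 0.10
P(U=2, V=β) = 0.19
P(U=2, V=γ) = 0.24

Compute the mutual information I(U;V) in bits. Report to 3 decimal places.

0.185 bits

Marginals: p(U) = (0.4700, 0.5300), p(V) = (0.1600, 0.5700, 0.2700).
I(U;V) = H(U) + H(V) − H(U,V).
H(U) = 0.9974, H(V) = 1.3953, H(U,V) = 2.2073.
I(U;V) = 0.9974 + 1.3953 − 2.2073 = 0.185 bits.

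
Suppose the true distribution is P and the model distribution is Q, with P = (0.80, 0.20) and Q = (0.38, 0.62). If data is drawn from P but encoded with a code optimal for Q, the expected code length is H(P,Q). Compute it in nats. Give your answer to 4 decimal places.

H(P,Q) = −Σ p·ln q.
  −0.80·ln(0.38) = 0.77407
  −0.20·ln(0.62) = 0.09561
H(P,Q) = 0.8697 nats.

0.8697 nats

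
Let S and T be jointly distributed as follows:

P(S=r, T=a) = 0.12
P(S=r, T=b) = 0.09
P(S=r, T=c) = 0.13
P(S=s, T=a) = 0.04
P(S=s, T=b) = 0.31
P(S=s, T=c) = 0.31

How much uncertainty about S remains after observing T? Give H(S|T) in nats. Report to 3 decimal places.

0.570 nats

Marginals: p(S) = (0.3400, 0.6600), p(T) = (0.1600, 0.4000, 0.4400).
H(S|T) = Σ p(T) · H(S|T=·).
  T=a: p=0.1600, H(S|T=a) = 0.5623
  T=b: p=0.4000, H(S|T=b) = 0.5332
  T=c: p=0.4400, H(S|T=c) = 0.6070
Weighted sum = 0.570 nats.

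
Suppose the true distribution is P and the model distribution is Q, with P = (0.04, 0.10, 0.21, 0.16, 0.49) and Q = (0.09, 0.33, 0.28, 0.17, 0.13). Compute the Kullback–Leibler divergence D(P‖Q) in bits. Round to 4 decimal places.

0.6178 bits

D(P‖Q) = Σ p·log₂(p/q).
  0.04·log₂(0.04/0.09) = -0.04680
  0.10·log₂(0.10/0.33) = -0.17225
  0.21·log₂(0.21/0.28) = -0.08716
  0.16·log₂(0.16/0.17) = -0.01399
  0.49·log₂(0.49/0.13) = 0.93799
D(P‖Q) = 0.6178 bits.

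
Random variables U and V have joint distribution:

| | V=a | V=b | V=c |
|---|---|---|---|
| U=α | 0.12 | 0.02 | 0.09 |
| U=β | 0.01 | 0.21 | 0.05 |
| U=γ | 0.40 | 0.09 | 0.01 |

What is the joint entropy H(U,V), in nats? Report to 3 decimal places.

1.702 nats

H(U,V) = −Σ p(x,y)·ln p(x,y) over all 9 cells.
  cell (α,a): −0.12·ln0.12 = 0.2544
  cell (α,b): −0.02·ln0.02 = 0.0782
  cell (α,c): −0.09·ln0.09 = 0.2167
  cell (β,a): −0.01·ln0.01 = 0.0461
  cell (β,b): −0.21·ln0.21 = 0.3277
  cell (β,c): −0.05·ln0.05 = 0.1498
  cell (γ,a): −0.40·ln0.40 = 0.3665
  cell (γ,b): −0.09·ln0.09 = 0.2167
  cell (γ,c): −0.01·ln0.01 = 0.0461
Sum = 1.702 nats.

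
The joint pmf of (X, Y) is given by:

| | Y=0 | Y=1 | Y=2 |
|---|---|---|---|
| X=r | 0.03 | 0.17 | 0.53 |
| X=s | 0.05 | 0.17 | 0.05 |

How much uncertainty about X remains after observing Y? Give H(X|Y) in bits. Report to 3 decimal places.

0.662 bits

Chain rule: H(X|Y) = H(X,Y) − H(Y).
Marginals: p(X) = (0.7300, 0.2700), p(Y) = (0.0800, 0.3400, 0.5800).
H(X,Y) = 1.9386 bits; H(Y) = 1.2765 bits.
H(X|Y) = 1.9386 − 1.2765 = 0.662 bits.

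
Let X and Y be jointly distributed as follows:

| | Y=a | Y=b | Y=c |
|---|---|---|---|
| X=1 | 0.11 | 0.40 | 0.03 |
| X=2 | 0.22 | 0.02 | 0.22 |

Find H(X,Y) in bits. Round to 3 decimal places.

H(X,Y) = −Σ p(x,y)·log₂ p(x,y) over all 6 cells.
  cell (1,a): −0.11·log₂0.11 = 0.3503
  cell (1,b): −0.40·log₂0.40 = 0.5288
  cell (1,c): −0.03·log₂0.03 = 0.1518
  cell (2,a): −0.22·log₂0.22 = 0.4806
  cell (2,b): −0.02·log₂0.02 = 0.1129
  cell (2,c): −0.22·log₂0.22 = 0.4806
Sum = 2.105 bits.

2.105 bits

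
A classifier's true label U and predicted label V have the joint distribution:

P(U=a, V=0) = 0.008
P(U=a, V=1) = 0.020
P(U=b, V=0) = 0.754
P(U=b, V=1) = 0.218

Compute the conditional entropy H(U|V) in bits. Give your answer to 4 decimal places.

0.1631 bits

Chain rule: H(U|V) = H(U,V) − H(V).
Marginals: p(U) = (0.0280, 0.9720), p(V) = (0.7620, 0.2380).
H(U,V) = 0.9548 bits; H(V) = 0.7917 bits.
H(U|V) = 0.9548 − 0.7917 = 0.1631 bits.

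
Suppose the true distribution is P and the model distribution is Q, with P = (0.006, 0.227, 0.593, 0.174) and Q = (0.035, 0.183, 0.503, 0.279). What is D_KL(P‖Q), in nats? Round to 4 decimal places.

0.0538 nats

D(P‖Q) = Σ p·ln(p/q).
  0.006·ln(0.006/0.035) = -0.01058
  0.227·ln(0.227/0.183) = 0.04891
  0.593·ln(0.593/0.503) = 0.09761
  0.174·ln(0.174/0.279) = -0.08216
D(P‖Q) = 0.0538 nats.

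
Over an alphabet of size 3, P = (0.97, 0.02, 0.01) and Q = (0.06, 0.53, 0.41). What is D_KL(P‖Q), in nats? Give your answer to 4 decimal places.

2.5968 nats

D(P‖Q) = Σ p·ln(p/q).
  0.97·ln(0.97/0.06) = 2.69946
  0.02·ln(0.02/0.53) = -0.06554
  0.01·ln(0.01/0.41) = -0.03714
D(P‖Q) = 2.5968 nats.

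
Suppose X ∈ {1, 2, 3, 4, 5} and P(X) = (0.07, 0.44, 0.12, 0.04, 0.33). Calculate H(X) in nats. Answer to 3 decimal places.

H(X) = −Σ p·ln p.
  −(0.07)·ln(0.07) = 0.1861
  −(0.44)·ln(0.44) = 0.3612
  −(0.12)·ln(0.12) = 0.2544
  −(0.04)·ln(0.04) = 0.1288
  −(0.33)·ln(0.33) = 0.3659
Sum: 0.1861 + 0.3612 + 0.2544 + 0.1288 + 0.3659 = 1.296 nats.

1.296 nats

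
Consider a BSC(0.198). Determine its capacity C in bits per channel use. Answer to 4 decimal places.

0.2821 bits

Binary symmetric channel: C = 1 − h₂(ε) where h₂ is the binary entropy function.
h₂(0.198) = −0.198·log₂0.198 − 0.802·log₂0.802 = 0.7179.
C = 1 − 0.7179 = 0.2821 bits per channel use.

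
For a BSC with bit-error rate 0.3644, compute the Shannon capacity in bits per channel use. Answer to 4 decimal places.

0.0537 bits

Binary symmetric channel: C = 1 − h₂(ε) where h₂ is the binary entropy function.
h₂(0.3644) = −0.3644·log₂0.3644 − 0.6356·log₂0.6356 = 0.9463.
C = 1 − 0.9463 = 0.0537 bits per channel use.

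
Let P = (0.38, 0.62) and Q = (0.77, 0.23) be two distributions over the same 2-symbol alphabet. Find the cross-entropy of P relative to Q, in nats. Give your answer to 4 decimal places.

1.0105 nats

H(P,Q) = −Σ p·ln q.
  −0.38·ln(0.77) = 0.09932
  −0.62·ln(0.23) = 0.91120
H(P,Q) = 1.0105 nats.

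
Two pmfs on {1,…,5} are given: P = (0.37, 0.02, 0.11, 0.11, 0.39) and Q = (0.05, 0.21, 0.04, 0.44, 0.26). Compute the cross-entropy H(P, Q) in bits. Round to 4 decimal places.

H(P,Q) = −Σ p·log₂ q.
  −0.37·log₂(0.05) = 1.59911
  −0.02·log₂(0.21) = 0.04503
  −0.11·log₂(0.04) = 0.51082
  −0.11·log₂(0.44) = 0.13029
  −0.39·log₂(0.26) = 0.75793
H(P,Q) = 3.0432 bits.

3.0432 bits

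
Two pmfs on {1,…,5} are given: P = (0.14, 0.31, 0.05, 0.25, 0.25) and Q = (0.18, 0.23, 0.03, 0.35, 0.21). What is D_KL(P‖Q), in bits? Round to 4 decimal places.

D(P‖Q) = Σ p·log₂(p/q).
  0.14·log₂(0.14/0.18) = -0.05076
  0.31·log₂(0.31/0.23) = 0.13350
  0.05·log₂(0.05/0.03) = 0.03685
  0.25·log₂(0.25/0.35) = -0.12136
  0.25·log₂(0.25/0.21) = 0.06288
D(P‖Q) = 0.0611 bits.

0.0611 bits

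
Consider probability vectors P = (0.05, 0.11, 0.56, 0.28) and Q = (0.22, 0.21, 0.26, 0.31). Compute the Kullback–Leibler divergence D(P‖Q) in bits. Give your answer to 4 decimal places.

D(P‖Q) = Σ p·log₂(p/q).
  0.05·log₂(0.05/0.22) = -0.10688
  0.11·log₂(0.11/0.21) = -0.10262
  0.56·log₂(0.56/0.26) = 0.61987
  0.28·log₂(0.28/0.31) = -0.04112
D(P‖Q) = 0.3693 bits.

0.3693 bits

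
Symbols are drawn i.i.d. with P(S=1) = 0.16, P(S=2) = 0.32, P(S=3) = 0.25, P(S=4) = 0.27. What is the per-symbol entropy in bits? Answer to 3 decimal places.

H(S) = −Σ p·log₂ p.
  −(0.16)·log₂(0.16) = 0.4230
  −(0.32)·log₂(0.32) = 0.5260
  −(0.25)·log₂(0.25) = 0.5000
  −(0.27)·log₂(0.27) = 0.5100
Sum: 0.4230 + 0.5260 + 0.5000 + 0.5100 = 1.959 bits.

1.959 bits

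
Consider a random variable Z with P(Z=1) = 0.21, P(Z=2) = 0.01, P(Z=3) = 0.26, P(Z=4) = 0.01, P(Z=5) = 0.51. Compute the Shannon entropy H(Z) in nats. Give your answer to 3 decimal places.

H(Z) = −Σ p·ln p.
  −(0.21)·ln(0.21) = 0.3277
  −(0.01)·ln(0.01) = 0.0461
  −(0.26)·ln(0.26) = 0.3502
  −(0.01)·ln(0.01) = 0.0461
  −(0.51)·ln(0.51) = 0.3434
Sum: 0.3277 + 0.0461 + 0.3502 + 0.0461 + 0.3434 = 1.113 nats.

1.113 nats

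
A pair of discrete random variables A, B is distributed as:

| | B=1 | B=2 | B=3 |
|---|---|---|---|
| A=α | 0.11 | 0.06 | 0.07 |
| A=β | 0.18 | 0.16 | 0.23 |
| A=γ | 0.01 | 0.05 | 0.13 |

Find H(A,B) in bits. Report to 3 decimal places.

H(A,B) = −Σ p(x,y)·log₂ p(x,y) over all 9 cells.
  cell (α,1): −0.11·log₂0.11 = 0.3503
  cell (α,2): −0.06·log₂0.06 = 0.2435
  cell (α,3): −0.07·log₂0.07 = 0.2686
  cell (β,1): −0.18·log₂0.18 = 0.4453
  cell (β,2): −0.16·log₂0.16 = 0.4230
  cell (β,3): −0.23·log₂0.23 = 0.4877
  cell (γ,1): −0.01·log₂0.01 = 0.0664
  cell (γ,2): −0.05·log₂0.05 = 0.2161
  cell (γ,3): −0.13·log₂0.13 = 0.3826
Sum = 2.884 bits.

2.884 bits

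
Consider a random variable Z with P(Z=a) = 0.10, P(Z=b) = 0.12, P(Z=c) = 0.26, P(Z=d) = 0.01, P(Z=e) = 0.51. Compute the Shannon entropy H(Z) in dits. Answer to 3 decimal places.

H(Z) = −Σ p·log₁₀ p.
  −(0.10)·log₁₀(0.10) = 0.1000
  −(0.12)·log₁₀(0.12) = 0.1105
  −(0.26)·log₁₀(0.26) = 0.1521
  −(0.01)·log₁₀(0.01) = 0.0200
  −(0.51)·log₁₀(0.51) = 0.1491
Sum: 0.1000 + 0.1105 + 0.1521 + 0.0200 + 0.1491 = 0.532 dits.

0.532 dits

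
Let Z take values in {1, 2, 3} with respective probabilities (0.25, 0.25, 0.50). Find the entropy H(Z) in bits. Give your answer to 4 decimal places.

1.5000 bits

H(Z) = −Σ p·log₂ p.
  −(0.25)·log₂(0.25) = 0.50000
  −(0.25)·log₂(0.25) = 0.50000
  −(0.50)·log₂(0.50) = 0.50000
Sum: 0.50000 + 0.50000 + 0.50000 = 1.5000 bits.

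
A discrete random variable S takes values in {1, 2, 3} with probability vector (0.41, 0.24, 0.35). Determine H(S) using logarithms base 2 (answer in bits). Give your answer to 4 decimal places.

H(S) = −Σ p·log₂ p.
  −(0.41)·log₂(0.41) = 0.52738
  −(0.24)·log₂(0.24) = 0.49413
  −(0.35)·log₂(0.35) = 0.53010
Sum: 0.52738 + 0.49413 + 0.53010 = 1.5516 bits.

1.5516 bits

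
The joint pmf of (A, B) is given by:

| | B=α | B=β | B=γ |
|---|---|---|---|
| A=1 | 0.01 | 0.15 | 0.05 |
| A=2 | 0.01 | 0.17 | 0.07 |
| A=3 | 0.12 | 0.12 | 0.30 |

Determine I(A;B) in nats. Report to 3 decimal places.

Marginals: p(A) = (0.2100, 0.2500, 0.5400), p(B) = (0.1400, 0.4400, 0.4200).
I(A;B) = H(A) + H(B) − H(A,B).
H(A) = 1.0071, H(B) = 1.0008, H(A,B) = 1.8839.
I(A;B) = 1.0071 + 1.0008 − 1.8839 = 0.124 nats.

0.124 nats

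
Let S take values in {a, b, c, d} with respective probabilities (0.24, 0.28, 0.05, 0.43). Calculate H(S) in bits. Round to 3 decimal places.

1.748 bits

H(S) = −Σ p·log₂ p.
  −(0.24)·log₂(0.24) = 0.4941
  −(0.28)·log₂(0.28) = 0.5142
  −(0.05)·log₂(0.05) = 0.2161
  −(0.43)·log₂(0.43) = 0.5236
Sum: 0.4941 + 0.5142 + 0.2161 + 0.5236 = 1.748 bits.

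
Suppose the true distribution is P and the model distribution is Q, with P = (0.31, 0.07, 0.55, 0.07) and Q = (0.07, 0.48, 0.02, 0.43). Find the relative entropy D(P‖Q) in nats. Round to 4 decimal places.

2.0223 nats

D(P‖Q) = Σ p·ln(p/q).
  0.31·ln(0.31/0.07) = 0.46130
  0.07·ln(0.07/0.48) = -0.13477
  0.55·ln(0.55/0.02) = 1.82280
  0.07·ln(0.07/0.43) = -0.12707
D(P‖Q) = 2.0223 nats.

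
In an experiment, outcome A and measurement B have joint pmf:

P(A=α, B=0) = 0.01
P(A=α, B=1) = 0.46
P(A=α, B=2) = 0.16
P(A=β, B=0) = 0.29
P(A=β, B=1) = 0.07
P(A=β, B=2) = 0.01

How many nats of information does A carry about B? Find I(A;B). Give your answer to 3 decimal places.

Marginals: p(A) = (0.6300, 0.3700), p(B) = (0.3000, 0.5300, 0.1700).
I(A;B) = H(A) + H(B) − H(A,B).
H(A) = 0.6590, H(B) = 0.9989, H(A,B) = 1.2877.
I(A;B) = 0.6590 + 0.9989 − 1.2877 = 0.370 nats.

0.370 nats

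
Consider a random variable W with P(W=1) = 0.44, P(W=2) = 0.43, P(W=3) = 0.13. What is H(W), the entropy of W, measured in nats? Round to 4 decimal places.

H(W) = −Σ p·ln p.
  −(0.44)·ln(0.44) = 0.36123
  −(0.43)·ln(0.43) = 0.36291
  −(0.13)·ln(0.13) = 0.26523
Sum: 0.36123 + 0.36291 + 0.26523 = 0.9894 nats.

0.9894 nats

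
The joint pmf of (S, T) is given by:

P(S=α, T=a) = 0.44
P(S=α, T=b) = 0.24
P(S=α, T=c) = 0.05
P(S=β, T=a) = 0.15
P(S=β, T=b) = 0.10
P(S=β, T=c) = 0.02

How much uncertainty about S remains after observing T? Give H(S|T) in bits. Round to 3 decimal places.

Marginals: p(S) = (0.7300, 0.2700), p(T) = (0.5900, 0.3400, 0.0700).
H(S|T) = Σ p(T) · H(S|T=·).
  T=a: p=0.5900, H(S|T=a) = 0.8179
  T=b: p=0.3400, H(S|T=b) = 0.8740
  T=c: p=0.0700, H(S|T=c) = 0.8631
Weighted sum = 0.840 bits.

0.840 bits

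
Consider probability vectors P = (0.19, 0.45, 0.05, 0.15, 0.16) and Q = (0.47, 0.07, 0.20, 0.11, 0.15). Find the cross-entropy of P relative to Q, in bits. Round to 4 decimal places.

H(P,Q) = −Σ p·log₂ q.
  −0.19·log₂(0.47) = 0.20696
  −0.45·log₂(0.07) = 1.72643
  −0.05·log₂(0.20) = 0.11610
  −0.15·log₂(0.11) = 0.47766
  −0.16·log₂(0.15) = 0.43791
H(P,Q) = 2.9651 bits.

2.9651 bits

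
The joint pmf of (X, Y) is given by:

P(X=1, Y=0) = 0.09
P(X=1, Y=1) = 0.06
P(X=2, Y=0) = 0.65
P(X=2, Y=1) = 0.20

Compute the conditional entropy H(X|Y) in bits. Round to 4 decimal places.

Marginals: p(X) = (0.1500, 0.8500), p(Y) = (0.7400, 0.2600).
H(X|Y) = Σ p(Y) · H(X|Y=·).
  Y=0: p=0.7400, H(X|Y=0) = 0.5340
  Y=1: p=0.2600, H(X|Y=1) = 0.7793
Weighted sum = 0.5978 bits.

0.5978 bits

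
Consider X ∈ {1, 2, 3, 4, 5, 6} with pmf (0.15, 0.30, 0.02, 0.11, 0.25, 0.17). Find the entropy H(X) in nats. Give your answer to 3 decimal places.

1.615 nats

H(X) = −Σ p·ln p.
  −(0.15)·ln(0.15) = 0.2846
  −(0.30)·ln(0.30) = 0.3612
  −(0.02)·ln(0.02) = 0.0782
  −(0.11)·ln(0.11) = 0.2428
  −(0.25)·ln(0.25) = 0.3466
  −(0.17)·ln(0.17) = 0.3012
Sum: 0.2846 + 0.3612 + 0.0782 + 0.2428 + 0.3466 + 0.3012 = 1.615 nats.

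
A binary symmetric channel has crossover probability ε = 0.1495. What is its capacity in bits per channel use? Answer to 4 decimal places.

Binary symmetric channel: C = 1 − h₂(ε) where h₂ is the binary entropy function.
h₂(0.1495) = −0.1495·log₂0.1495 − 0.8505·log₂0.8505 = 0.6086.
C = 1 − 0.6086 = 0.3914 bits per channel use.

0.3914 bits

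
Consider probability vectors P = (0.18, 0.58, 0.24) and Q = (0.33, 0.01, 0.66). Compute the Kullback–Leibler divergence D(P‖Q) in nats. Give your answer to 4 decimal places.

D(P‖Q) = Σ p·ln(p/q).
  0.18·ln(0.18/0.33) = -0.10910
  0.58·ln(0.58/0.01) = 2.35506
  0.24·ln(0.24/0.66) = -0.24278
D(P‖Q) = 2.0032 nats.

2.0032 nats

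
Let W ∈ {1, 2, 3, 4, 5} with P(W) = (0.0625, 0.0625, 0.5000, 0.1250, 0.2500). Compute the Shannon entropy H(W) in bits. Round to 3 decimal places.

H(W) = −Σ p·log₂ p.
  −(0.0625)·log₂(0.0625) = 0.2500
  −(0.0625)·log₂(0.0625) = 0.2500
  −(0.5000)·log₂(0.5000) = 0.5000
  −(0.1250)·log₂(0.1250) = 0.3750
  −(0.2500)·log₂(0.2500) = 0.5000
Sum: 0.2500 + 0.2500 + 0.5000 + 0.3750 + 0.5000 = 1.875 bits.

1.875 bits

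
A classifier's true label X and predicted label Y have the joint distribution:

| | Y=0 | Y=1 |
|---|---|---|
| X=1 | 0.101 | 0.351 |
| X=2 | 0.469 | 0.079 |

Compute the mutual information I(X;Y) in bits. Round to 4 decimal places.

0.3133 bits

Marginals: p(X) = (0.4520, 0.5480), p(Y) = (0.5700, 0.4300).
I(X;Y) = H(X) + H(Y) − H(X,Y).
H(X) = 0.9933, H(Y) = 0.9858, H(X,Y) = 1.6658.
I(X;Y) = 0.9933 + 0.9858 − 1.6658 = 0.3133 bits.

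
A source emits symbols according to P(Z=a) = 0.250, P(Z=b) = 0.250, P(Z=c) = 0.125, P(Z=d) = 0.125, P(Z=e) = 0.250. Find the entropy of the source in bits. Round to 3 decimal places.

2.250 bits

H(Z) = −Σ p·log₂ p.
  −(0.250)·log₂(0.250) = 0.5000
  −(0.250)·log₂(0.250) = 0.5000
  −(0.125)·log₂(0.125) = 0.3750
  −(0.125)·log₂(0.125) = 0.3750
  −(0.250)·log₂(0.250) = 0.5000
Sum: 0.5000 + 0.5000 + 0.3750 + 0.3750 + 0.5000 = 2.250 bits.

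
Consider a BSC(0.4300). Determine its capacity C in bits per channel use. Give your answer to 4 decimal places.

0.0142 bits

Binary symmetric channel: C = 1 − h₂(ε) where h₂ is the binary entropy function.
h₂(0.4300) = −0.4300·log₂0.4300 − 0.5700·log₂0.5700 = 0.9858.
C = 1 − 0.9858 = 0.0142 bits per channel use.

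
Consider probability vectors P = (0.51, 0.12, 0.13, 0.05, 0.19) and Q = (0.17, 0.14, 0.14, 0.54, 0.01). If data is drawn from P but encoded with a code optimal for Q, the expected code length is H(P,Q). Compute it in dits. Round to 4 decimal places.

H(P,Q) = −Σ p·log₁₀ q.
  −0.51·log₁₀(0.17) = 0.39247
  −0.12·log₁₀(0.14) = 0.10246
  −0.13·log₁₀(0.14) = 0.11100
  −0.05·log₁₀(0.54) = 0.01338
  −0.19·log₁₀(0.01) = 0.38000
H(P,Q) = 0.9993 dits.

0.9993 dits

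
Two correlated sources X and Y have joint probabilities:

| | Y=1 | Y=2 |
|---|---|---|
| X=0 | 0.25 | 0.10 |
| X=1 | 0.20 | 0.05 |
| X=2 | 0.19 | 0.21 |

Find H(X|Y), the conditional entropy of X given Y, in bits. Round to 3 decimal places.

1.498 bits

Marginals: p(X) = (0.3500, 0.2500, 0.4000), p(Y) = (0.6400, 0.3600).
H(X|Y) = Σ p(Y) · H(X|Y=·).
  Y=1: p=0.6400, H(X|Y=1) = 1.5743
  Y=2: p=0.3600, H(X|Y=2) = 1.3625
Weighted sum = 1.498 bits.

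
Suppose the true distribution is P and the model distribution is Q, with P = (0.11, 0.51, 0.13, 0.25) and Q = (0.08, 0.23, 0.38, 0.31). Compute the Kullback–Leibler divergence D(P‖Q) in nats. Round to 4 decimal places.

0.2479 nats

D(P‖Q) = Σ p·ln(p/q).
  0.11·ln(0.11/0.08) = 0.03503
  0.51·ln(0.51/0.23) = 0.40613
  0.13·ln(0.13/0.38) = -0.13944
  0.25·ln(0.25/0.31) = -0.05378
D(P‖Q) = 0.2479 nats.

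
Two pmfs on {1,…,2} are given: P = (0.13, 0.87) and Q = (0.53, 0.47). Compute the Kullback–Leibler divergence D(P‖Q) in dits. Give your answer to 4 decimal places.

0.1533 dits

D(P‖Q) = Σ p·log₁₀(p/q).
  0.13·log₁₀(0.13/0.53) = -0.07934
  0.87·log₁₀(0.87/0.47) = 0.23266
D(P‖Q) = 0.1533 dits.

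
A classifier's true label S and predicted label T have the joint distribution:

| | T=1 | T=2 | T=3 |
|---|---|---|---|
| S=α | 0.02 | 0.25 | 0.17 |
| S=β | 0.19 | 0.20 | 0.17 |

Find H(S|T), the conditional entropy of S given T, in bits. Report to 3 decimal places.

0.881 bits

Chain rule: H(S|T) = H(S,T) − H(T).
Marginals: p(S) = (0.4400, 0.5600), p(T) = (0.2100, 0.4500, 0.3400).
H(S,T) = 2.4017 bits; H(T) = 1.5204 bits.
H(S|T) = 2.4017 − 1.5204 = 0.881 bits.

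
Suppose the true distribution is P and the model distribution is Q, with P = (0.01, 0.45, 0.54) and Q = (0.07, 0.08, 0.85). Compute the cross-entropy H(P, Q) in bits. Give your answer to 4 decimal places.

H(P,Q) = −Σ p·log₂ q.
  −0.01·log₂(0.07) = 0.03837
  −0.45·log₂(0.08) = 1.63974
  −0.54·log₂(0.85) = 0.12661
H(P,Q) = 1.8047 bits.

1.8047 bits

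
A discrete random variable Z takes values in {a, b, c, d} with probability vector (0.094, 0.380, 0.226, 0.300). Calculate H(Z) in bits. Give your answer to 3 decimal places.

H(Z) = −Σ p·log₂ p.
  −(0.094)·log₂(0.094) = 0.3207
  −(0.380)·log₂(0.380) = 0.5305
  −(0.226)·log₂(0.226) = 0.4849
  −(0.300)·log₂(0.300) = 0.5211
Sum: 0.3207 + 0.5305 + 0.4849 + 0.5211 = 1.857 bits.

1.857 bits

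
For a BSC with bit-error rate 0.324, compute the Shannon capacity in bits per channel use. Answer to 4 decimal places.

0.0913 bits

Binary symmetric channel: C = 1 − h₂(ε) where h₂ is the binary entropy function.
h₂(0.324) = −0.324·log₂0.324 − 0.676·log₂0.676 = 0.9087.
C = 1 − 0.9087 = 0.0913 bits per channel use.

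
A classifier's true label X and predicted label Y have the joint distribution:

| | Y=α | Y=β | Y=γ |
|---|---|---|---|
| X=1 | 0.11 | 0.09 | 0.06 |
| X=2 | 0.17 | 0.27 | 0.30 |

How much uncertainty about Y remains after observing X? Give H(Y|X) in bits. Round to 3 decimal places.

1.545 bits

Marginals: p(X) = (0.2600, 0.7400), p(Y) = (0.2800, 0.3600, 0.3600).
H(Y|X) = Σ p(X) · H(Y|X=·).
  X=1: p=0.2600, H(Y|X=1) = 1.5430
  X=2: p=0.7400, H(Y|X=2) = 1.5463
Weighted sum = 1.545 bits.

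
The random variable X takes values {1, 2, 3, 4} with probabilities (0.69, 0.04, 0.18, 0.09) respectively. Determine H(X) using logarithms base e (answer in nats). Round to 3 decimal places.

0.910 nats

H(X) = −Σ p·ln p.
  −(0.69)·ln(0.69) = 0.2560
  −(0.04)·ln(0.04) = 0.1288
  −(0.18)·ln(0.18) = 0.3087
  −(0.09)·ln(0.09) = 0.2167
Sum: 0.2560 + 0.1288 + 0.3087 + 0.2167 = 0.910 nats.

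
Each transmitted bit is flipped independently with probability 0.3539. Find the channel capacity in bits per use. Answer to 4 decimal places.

Binary symmetric channel: C = 1 − h₂(ε) where h₂ is the binary entropy function.
h₂(0.3539) = −0.3539·log₂0.3539 − 0.6461·log₂0.6461 = 0.9375.
C = 1 − 0.9375 = 0.0625 bits per channel use.

0.0625 bits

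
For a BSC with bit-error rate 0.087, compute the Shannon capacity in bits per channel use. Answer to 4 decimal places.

0.5736 bits

Binary symmetric channel: C = 1 − h₂(ε) where h₂ is the binary entropy function.
h₂(0.087) = −0.087·log₂0.087 − 0.913·log₂0.913 = 0.4264.
C = 1 − 0.4264 = 0.5736 bits per channel use.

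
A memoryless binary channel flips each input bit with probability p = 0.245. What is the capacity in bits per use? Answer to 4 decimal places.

0.1967 bits

Binary symmetric channel: C = 1 − h₂(ε) where h₂ is the binary entropy function.
h₂(0.245) = −0.245·log₂0.245 − 0.755·log₂0.755 = 0.8033.
C = 1 − 0.8033 = 0.1967 bits per channel use.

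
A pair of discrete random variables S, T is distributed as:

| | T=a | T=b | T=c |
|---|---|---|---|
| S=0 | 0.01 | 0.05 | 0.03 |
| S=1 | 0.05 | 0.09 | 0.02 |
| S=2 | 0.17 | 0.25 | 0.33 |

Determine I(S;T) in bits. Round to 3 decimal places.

0.057 bits

Marginals: p(S) = (0.0900, 0.1600, 0.7500), p(T) = (0.2300, 0.3900, 0.3800).
I(S;T) = Σ p(x,y)·log₂[p(x,y)/(p(x)p(y))].
  (0,a): 0.01·log₂(0.4831) = -0.0105
  (0,b): 0.05·log₂(1.4245) = 0.0255
  (0,c): 0.03·log₂(0.8772) = -0.0057
  (1,a): 0.05·log₂(1.3587) = 0.0221
  (1,b): 0.09·log₂(1.4423) = 0.0476
  (1,c): 0.02·log₂(0.3289) = -0.0321
  (2,a): 0.17·log₂(0.9855) = -0.0036
  (2,b): 0.25·log₂(0.8547) = -0.0566
  (2,c): 0.33·log₂(1.1579) = 0.0698
Sum = 0.057 bits.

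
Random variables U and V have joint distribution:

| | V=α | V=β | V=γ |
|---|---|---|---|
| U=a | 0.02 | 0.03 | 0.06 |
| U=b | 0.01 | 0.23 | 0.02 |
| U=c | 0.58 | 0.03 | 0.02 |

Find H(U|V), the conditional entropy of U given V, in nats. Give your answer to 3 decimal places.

Marginals: p(U) = (0.1100, 0.2600, 0.6300), p(V) = (0.6100, 0.2900, 0.1000).
H(U|V) = Σ p(V) · H(U|V=·).
  V=α: p=0.6100, H(U|V=α) = 0.2274
  V=β: p=0.2900, H(U|V=β) = 0.6532
  V=γ: p=0.1000, H(U|V=γ) = 0.9503
Weighted sum = 0.423 nats.

0.423 nats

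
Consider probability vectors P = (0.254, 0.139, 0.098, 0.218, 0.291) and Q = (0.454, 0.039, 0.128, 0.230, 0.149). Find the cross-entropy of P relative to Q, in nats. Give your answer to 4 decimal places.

1.7274 nats

H(P,Q) = −Σ p·ln q.
  −0.254·ln(0.454) = 0.20057
  −0.139·ln(0.039) = 0.45094
  −0.098·ln(0.128) = 0.20146
  −0.218·ln(0.230) = 0.32039
  −0.291·ln(0.149) = 0.55401
H(P,Q) = 1.7274 nats.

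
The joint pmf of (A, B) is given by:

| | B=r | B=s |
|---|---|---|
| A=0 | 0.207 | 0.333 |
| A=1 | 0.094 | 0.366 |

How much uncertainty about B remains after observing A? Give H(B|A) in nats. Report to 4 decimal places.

Marginals: p(A) = (0.5400, 0.4600), p(B) = (0.3010, 0.6990).
H(B|A) = Σ p(A) · H(B|A=·).
  A=0: p=0.5400, H(B|A=0) = 0.6657
  A=1: p=0.4600, H(B|A=1) = 0.5064
Weighted sum = 0.5924 nats.

0.5924 nats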